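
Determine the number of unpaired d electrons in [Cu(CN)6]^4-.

Summing ligand charges against the −4 overall charge gives an oxidation state of +2 for copper.
Cu sits in group 11, so the d-electron count is 11 − 2 = 9.
In an octahedral field the d⁹ configuration is t₂g⁶e_g³ (only one arrangement possible), giving 1 unpaired electron.

1 unpaired electron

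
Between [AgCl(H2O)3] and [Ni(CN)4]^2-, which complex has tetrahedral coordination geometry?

For [AgCl(H2O)3]: Summing ligand charges against the 0 overall charge gives an oxidation state of +1 for silver. Ag sits in group 11, so the d-electron count is 11 − 1 = 10. A d¹⁰ ion has no crystal-field stabilisation preference between square planar and tetrahedral, so four ligands adopt the sterically favoured tetrahedral geometry. → tetrahedral.
For [Ni(CN)4]^2-: Ligand charges: each cyanide is −1. With an overall charge of −2 the nickel centre must be in the +2 oxidation state. Group 10 minus oxidation state 2 gives a d⁸ configuration. Cyanide is a strong-field ligand (high in the spectrochemical series). A 3d d⁸ ion with strong-field ligands gains enough CFSE to favour square planar over tetrahedral. → square planar.

[AgCl(H2O)3]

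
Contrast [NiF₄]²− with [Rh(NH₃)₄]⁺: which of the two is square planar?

[Rh(NH₃)₄]⁺

For [NiF₄]²−: Each fluoride is −1; balancing the −2 overall charge requires Ni(II). Group 10 minus oxidation state 2 gives a d⁸ configuration. Fluoride is a weak-field ligand. With weak-field ligands the CFSE gain from square planar is small, so a 3d d⁸ ion takes the sterically preferred tetrahedral geometry. → tetrahedral.
For [Rh(NH₃)₄]⁺: Ammonia is neutral; balancing the +1 overall charge requires Rh(I). Rhodium is a group-9 element; Rh(I) is therefore d⁸. A 4d d⁸ ion has a large crystal-field splitting; square planar leaves the high-energy d_{x²−y²} orbital empty and maximises CFSE. → square planar.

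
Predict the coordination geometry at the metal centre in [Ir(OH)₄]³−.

square planar

Each hydroxide is −1; balancing the −3 overall charge requires Ir(I).
Iridium is a group-9 element; Ir(I) is therefore d⁸.
Coordination number: 4.
A 5d d⁸ ion has a large crystal-field splitting; square planar leaves the high-energy d_{x²−y²} orbital empty and maximises CFSE.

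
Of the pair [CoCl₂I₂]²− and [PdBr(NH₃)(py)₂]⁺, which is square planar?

For [CoCl₂I₂]²−: Ligand charges: each chloride is −1; each iodide is −1. With an overall charge of −2 the cobalt centre must be in the +2 oxidation state. Group 9 minus oxidation state 2 gives a d⁷ configuration. For a high-spin 3d d⁷ ion with weak-field ligands the small Δₜ gives little square-planar CFSE advantage, so four ligands adopt the sterically favoured tetrahedral geometry. → tetrahedral.
For [PdBr(NH₃)(py)₂]⁺: Summing ligand charges against the +1 overall charge gives an oxidation state of +2 for palladium. Group 10 minus oxidation state 2 gives a d⁸ configuration. A 4d d⁸ ion has a large crystal-field splitting; square planar leaves the high-energy d_{x²−y²} orbital empty and maximises CFSE. → square planar.

[PdBr(NH₃)(py)₂]⁺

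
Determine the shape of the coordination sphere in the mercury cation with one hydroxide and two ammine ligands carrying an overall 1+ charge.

trigonal planar

Ligand charges: each hydroxide is −1; ammonia is neutral. With an overall charge of +1 the mercury centre must be in the +2 oxidation state.
Mercury is a group-12 element; Hg(II) is therefore d¹⁰.
With 3 monodentate ligands the coordination number is 3.
Three ligands around a d¹⁰ centre minimise repulsion in a trigonal-planar arrangement.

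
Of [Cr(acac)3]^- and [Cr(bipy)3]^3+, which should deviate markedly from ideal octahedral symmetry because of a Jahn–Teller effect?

[Cr(acac)3]^-: Ligand charges: each acetylacetonate is −1. With an overall charge of −1 the chromium centre must be in the +2 oxidation state. Cr sits in group 6, so the d-electron count is 6 − 2 = 4. Acetylacetonate is a weak-field ligand for a first-row metal, so the complex is high-spin. The t₂g³e_g¹ (high-spin) configuration has an unevenly filled e_g set; the Jahn–Teller theorem predicts a tetragonal distortion (typically axial elongation) to lift the degeneracy.
[Cr(bipy)3]^3+: Ligand charges: 2,2′-bipyridine is neutral. With an overall charge of +3 the chromium centre must be in the +3 oxidation state. Chromium is a group-6 element; Cr(III) is therefore d³. The d³ configuration leaves the e_g set evenly filled (or empty) — no strong Jahn–Teller driving force.

[Cr(acac)3]^-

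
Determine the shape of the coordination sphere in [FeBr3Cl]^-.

Ligand charges: each bromide is −1; each chloride is −1. With an overall charge of −1 the iron centre must be in the +3 oxidation state.
Fe sits in group 8, so the d-electron count is 8 − 3 = 5.
Coordination number: 4.
Bromide and chloride are weak-field ligands.
A high-spin d⁵ ion has zero CFSE in either geometry, so four ligands adopt the sterically favoured tetrahedral geometry.

tetrahedral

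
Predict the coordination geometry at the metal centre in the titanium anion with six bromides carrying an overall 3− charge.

Summing ligand charges against the −3 overall charge gives an oxidation state of +3 for titanium.
Titanium is a group-4 element; Ti(III) is therefore d¹.
With 6 monodentate ligands the coordination number is 6.
Six donors around a single metal centre give an octahedral coordination sphere.

octahedral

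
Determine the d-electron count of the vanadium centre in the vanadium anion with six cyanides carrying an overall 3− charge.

d2

Summing ligand charges against the −3 overall charge gives an oxidation state of +3 for vanadium.
V sits in group 5, so the d-electron count is 5 − 3 = 2.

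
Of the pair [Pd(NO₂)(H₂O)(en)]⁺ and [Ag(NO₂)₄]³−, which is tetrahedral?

[Ag(NO₂)₄]³−

For [Pd(NO₂)(H₂O)(en)]⁺: Each nitro (N-bound nitrite) is −1; water is neutral; ethylenediamine is neutral; balancing the +1 overall charge requires Pd(II). Palladium is a group-10 element; Pd(II) is therefore d⁸. A 4d d⁸ ion has a large crystal-field splitting; square planar leaves the high-energy d_{x²−y²} orbital empty and maximises CFSE. → square planar.
For [Ag(NO₂)₄]³−: Ligand charges: each nitro (N-bound nitrite) is −1. With an overall charge of −3 the silver centre must be in the +1 oxidation state. Silver is a group-11 element; Ag(I) is therefore d¹⁰. A d¹⁰ ion has no crystal-field stabilisation preference between square planar and tetrahedral, so four ligands adopt the sterically favoured tetrahedral geometry. → tetrahedral.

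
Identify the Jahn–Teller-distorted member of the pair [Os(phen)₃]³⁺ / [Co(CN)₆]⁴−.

[Os(phen)₃]³⁺: Ligand charges: 1,10-phenanthroline is neutral. With an overall charge of +3 the osmium centre must be in the +3 oxidation state. Osmium is a group-8 element; Os(III) is therefore d⁵. A 5d ion has a large Δₒ and is invariably low-spin. The d⁵ configuration leaves the e_g set evenly filled (or empty) — no strong Jahn–Teller driving force.
[Co(CN)₆]⁴−: Each cyanide is −1; balancing the −4 overall charge requires Co(II). Group 9 minus oxidation state 2 gives a d⁷ configuration. Cyanide is a strong-field ligand (high in the spectrochemical series) for a first-row metal, so the complex is low-spin. The t₂g⁶e_g¹ (low-spin) configuration has an unevenly filled e_g set; the Jahn–Teller theorem predicts a tetragonal distortion (typically axial elongation) to lift the degeneracy.

[Co(CN)₆]⁴−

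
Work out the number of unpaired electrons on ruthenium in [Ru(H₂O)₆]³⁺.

Water is neutral; balancing the +3 overall charge requires Ru(III).
Group 8 minus oxidation state 3 gives a d⁵ configuration.
The spin state decides the count: a 4d ion has a large Δₒ and is invariably low-spin.
An octahedral low-spin d⁵ ion is t₂g⁵e_g⁰, giving 1 unpaired electron.

1 unpaired electron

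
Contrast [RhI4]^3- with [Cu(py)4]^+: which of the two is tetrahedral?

For [RhI4]^3-: Ligand charges: each iodide is −1. With an overall charge of −3 the rhodium centre must be in the +1 oxidation state. Rh sits in group 9, so the d-electron count is 9 − 1 = 8. A 4d d⁸ ion has a large crystal-field splitting; square planar leaves the high-energy d_{x²−y²} orbital empty and maximises CFSE. → square planar.
For [Cu(py)4]^+: Summing ligand charges against the +1 overall charge gives an oxidation state of +1 for copper. Group 11 minus oxidation state 1 gives a d¹⁰ configuration. A d¹⁰ ion has no crystal-field stabilisation preference between square planar and tetrahedral, so four ligands adopt the sterically favoured tetrahedral geometry. → tetrahedral.

[Cu(py)4]^+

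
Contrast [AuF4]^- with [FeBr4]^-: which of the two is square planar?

For [AuF4]^-: Summing ligand charges against the −1 overall charge gives an oxidation state of +3 for gold. Group 11 minus oxidation state 3 gives a d⁸ configuration. A 5d d⁸ ion has a large crystal-field splitting; square planar leaves the high-energy d_{x²−y²} orbital empty and maximises CFSE. → square planar.
For [FeBr4]^-: Ligand charges: each bromide is −1. With an overall charge of −1 the iron centre must be in the +3 oxidation state. Group 8 minus oxidation state 3 gives a d⁵ configuration. A high-spin d⁵ ion has zero CFSE in either geometry, so four ligands adopt the sterically favoured tetrahedral geometry. → tetrahedral.

[AuF4]^-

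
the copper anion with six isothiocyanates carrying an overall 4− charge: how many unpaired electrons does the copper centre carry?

1

Summing ligand charges against the −4 overall charge gives an oxidation state of +2 for copper.
Group 11 minus oxidation state 2 gives a d⁹ configuration.
In an octahedral field the d⁹ configuration is t₂g⁶e_g³ (only one arrangement possible), giving 1 unpaired electron.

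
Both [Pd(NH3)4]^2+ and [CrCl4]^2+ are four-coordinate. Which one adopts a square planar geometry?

[Pd(NH3)4]^2+

For [Pd(NH3)4]^2+: Ligand charges: ammonia is neutral. With an overall charge of +2 the palladium centre must be in the +2 oxidation state. Palladium is a group-10 element; Pd(II) is therefore d⁸. A 4d d⁸ ion has a large crystal-field splitting; square planar leaves the high-energy d_{x²−y²} orbital empty and maximises CFSE. → square planar.
For [CrCl4]^2+: Ligand charges: each chloride is −1. With an overall charge of +2 the chromium centre must be in the +6 oxidation state. Group 6 minus oxidation state 6 gives a d⁰ configuration. A d⁰ ion has no crystal-field stabilisation preference between square planar and tetrahedral, so four ligands adopt the sterically favoured tetrahedral geometry. → tetrahedral.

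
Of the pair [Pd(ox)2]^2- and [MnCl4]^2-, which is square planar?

For [Pd(ox)2]^2-: Summing ligand charges against the −2 overall charge gives an oxidation state of +2 for palladium. Palladium is a group-10 element; Pd(II) is therefore d⁸. A 4d d⁸ ion has a large crystal-field splitting; square planar leaves the high-energy d_{x²−y²} orbital empty and maximises CFSE. → square planar.
For [MnCl4]^2-: Summing ligand charges against the −2 overall charge gives an oxidation state of +2 for manganese. Manganese is a group-7 element; Mn(II) is therefore d⁵. A high-spin d⁵ ion has zero CFSE in either geometry, so four ligands adopt the sterically favoured tetrahedral geometry. → tetrahedral.

[Pd(ox)2]^2-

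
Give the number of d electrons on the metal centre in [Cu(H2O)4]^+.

d10

Summing ligand charges against the +1 overall charge gives an oxidation state of +1 for copper.
Group 11 minus oxidation state 1 gives a d¹⁰ configuration.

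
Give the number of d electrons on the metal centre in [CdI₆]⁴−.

d10

Summing ligand charges against the −4 overall charge gives an oxidation state of +2 for cadmium.
Group 12 minus oxidation state 2 gives a d¹⁰ configuration.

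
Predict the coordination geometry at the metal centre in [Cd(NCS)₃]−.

trigonal planar

Ligand charges: each isothiocyanate is −1. With an overall charge of −1 the cadmium centre must be in the +2 oxidation state.
Cd sits in group 12, so the d-electron count is 12 − 2 = 10.
With 3 monodentate ligands the coordination number is 3.
Three ligands around a d¹⁰ centre minimise repulsion in a trigonal-planar arrangement.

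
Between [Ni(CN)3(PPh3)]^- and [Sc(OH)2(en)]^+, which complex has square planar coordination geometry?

[Ni(CN)3(PPh3)]^-

For [Ni(CN)3(PPh3)]^-: Each cyanide is −1; triphenylphosphine is neutral; balancing the −1 overall charge requires Ni(II). Ni sits in group 10, so the d-electron count is 10 − 2 = 8. Cyanide and triphenylphosphine are strong-field ligands (high in the spectrochemical series). A 3d d⁸ ion with strong-field ligands gains enough CFSE to favour square planar over tetrahedral. → square planar.
For [Sc(OH)2(en)]^+: Each hydroxide is −1; ethylenediamine is neutral; balancing the +1 overall charge requires Sc(III). Group 3 minus oxidation state 3 gives a d⁰ configuration. A d⁰ ion has no crystal-field stabilisation preference between square planar and tetrahedral, so four ligands adopt the sterically favoured tetrahedral geometry. → tetrahedral.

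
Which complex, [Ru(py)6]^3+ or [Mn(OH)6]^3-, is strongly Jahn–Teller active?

[Mn(OH)6]^3-

[Ru(py)6]^3+: Ligand charges: pyridine is neutral. With an overall charge of +3 the ruthenium centre must be in the +3 oxidation state. Ruthenium is a group-8 element; Ru(III) is therefore d⁵. A 4d ion has a large Δₒ and is invariably low-spin. The d⁵ configuration leaves the e_g set evenly filled (or empty) — no strong Jahn–Teller driving force.
[Mn(OH)6]^3-: Summing ligand charges against the −3 overall charge gives an oxidation state of +3 for manganese. Group 7 minus oxidation state 3 gives a d⁴ configuration. Hydroxide is a weak-field ligand for a first-row metal, so the complex is high-spin. The t₂g³e_g¹ (high-spin) configuration has an unevenly filled e_g set; the Jahn–Teller theorem predicts a tetragonal distortion (typically axial elongation) to lift the degeneracy.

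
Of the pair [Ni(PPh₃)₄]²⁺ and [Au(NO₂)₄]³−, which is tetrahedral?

[Au(NO₂)₄]³−

For [Ni(PPh₃)₄]²⁺: Summing ligand charges against the +2 overall charge gives an oxidation state of +2 for nickel. Ni sits in group 10, so the d-electron count is 10 − 2 = 8. Triphenylphosphine is a strong-field ligand (high in the spectrochemical series). A 3d d⁸ ion with strong-field ligands gains enough CFSE to favour square planar over tetrahedral. → square planar.
For [Au(NO₂)₄]³−: Summing ligand charges against the −3 overall charge gives an oxidation state of +1 for gold. Au sits in group 11, so the d-electron count is 11 − 1 = 10. A d¹⁰ ion has no crystal-field stabilisation preference between square planar and tetrahedral, so four ligands adopt the sterically favoured tetrahedral geometry. → tetrahedral.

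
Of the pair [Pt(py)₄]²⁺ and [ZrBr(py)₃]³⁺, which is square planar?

[Pt(py)₄]²⁺

For [Pt(py)₄]²⁺: Summing ligand charges against the +2 overall charge gives an oxidation state of +2 for platinum. Pt sits in group 10, so the d-electron count is 10 − 2 = 8. A 5d d⁸ ion has a large crystal-field splitting; square planar leaves the high-energy d_{x²−y²} orbital empty and maximises CFSE. → square planar.
For [ZrBr(py)₃]³⁺: Summing ligand charges against the +3 overall charge gives an oxidation state of +4 for zirconium. Group 4 minus oxidation state 4 gives a d⁰ configuration. A d⁰ ion has no crystal-field stabilisation preference between square planar and tetrahedral, so four ligands adopt the sterically favoured tetrahedral geometry. → tetrahedral.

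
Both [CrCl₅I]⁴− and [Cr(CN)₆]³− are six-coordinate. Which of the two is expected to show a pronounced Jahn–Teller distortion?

[CrCl₅I]⁴−

[CrCl₅I]⁴−: Each chloride is −1; each iodide is −1; balancing the −4 overall charge requires Cr(II). Group 6 minus oxidation state 2 gives a d⁴ configuration. Chloride and iodide are weak-field ligands for a first-row metal, so the complex is high-spin. The t₂g³e_g¹ (high-spin) configuration has an unevenly filled e_g set; the Jahn–Teller theorem predicts a tetragonal distortion (typically axial elongation) to lift the degeneracy.
[Cr(CN)₆]³−: Ligand charges: each cyanide is −1. With an overall charge of −3 the chromium centre must be in the +3 oxidation state. Cr sits in group 6, so the d-electron count is 6 − 3 = 3. The d³ configuration leaves the e_g set evenly filled (or empty) — no strong Jahn–Teller driving force.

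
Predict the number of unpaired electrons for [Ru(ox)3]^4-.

Each oxalate is −2; balancing the −4 overall charge requires Ru(II).
Ru sits in group 8, so the d-electron count is 8 − 2 = 6.
Counting donor atoms: 3×oxalate (bidentate) → 6 donors. Coordination number = 6.
The spin state decides the count: a 4d ion has a large Δₒ and is invariably low-spin.
An octahedral low-spin d⁶ ion is t₂g⁶e_g⁰, giving 0 unpaired electrons.

0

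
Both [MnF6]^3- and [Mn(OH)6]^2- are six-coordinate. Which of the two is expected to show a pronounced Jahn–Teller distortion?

[MnF6]^3-

[MnF6]^3-: Each fluoride is −1; balancing the −3 overall charge requires Mn(III). Group 7 minus oxidation state 3 gives a d⁴ configuration. Fluoride is a weak-field ligand for a first-row metal, so the complex is high-spin. The t₂g³e_g¹ (high-spin) configuration has an unevenly filled e_g set; the Jahn–Teller theorem predicts a tetragonal distortion (typically axial elongation) to lift the degeneracy.
[Mn(OH)6]^2-: Each hydroxide is −1; balancing the −2 overall charge requires Mn(IV). Group 7 minus oxidation state 4 gives a d³ configuration. The d³ configuration leaves the e_g set evenly filled (or empty) — no strong Jahn–Teller driving force.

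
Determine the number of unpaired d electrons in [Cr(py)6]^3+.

3

Summing ligand charges against the +3 overall charge gives an oxidation state of +3 for chromium.
Cr sits in group 6, so the d-electron count is 6 − 3 = 3.
In an octahedral field the d³ configuration is t₂g³e_g⁰ (only one arrangement possible), giving 3 unpaired electrons.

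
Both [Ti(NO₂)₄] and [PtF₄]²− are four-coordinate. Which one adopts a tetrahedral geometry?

For [Ti(NO₂)₄]: Summing ligand charges against the 0 overall charge gives an oxidation state of +4 for titanium. Group 4 minus oxidation state 4 gives a d⁰ configuration. A d⁰ ion has no crystal-field stabilisation preference between square planar and tetrahedral, so four ligands adopt the sterically favoured tetrahedral geometry. → tetrahedral.
For [PtF₄]²−: Summing ligand charges against the −2 overall charge gives an oxidation state of +2 for platinum. Pt sits in group 10, so the d-electron count is 10 − 2 = 8. A 5d d⁸ ion has a large crystal-field splitting; square planar leaves the high-energy d_{x²−y²} orbital empty and maximises CFSE. → square planar.

[Ti(NO₂)₄]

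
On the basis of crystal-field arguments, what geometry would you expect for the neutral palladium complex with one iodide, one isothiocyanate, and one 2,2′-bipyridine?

square planar

Ligand charges: each iodide is −1; each isothiocyanate is −1; 2,2′-bipyridine is neutral. With an overall charge of 0 the palladium centre must be in the +2 oxidation state.
Palladium is a group-10 element; Pd(II) is therefore d⁸.
Counting donor atoms: 1×iodide (monodentate) → 1 donor; 1×isothiocyanate (monodentate) → 1 donor; 1×2,2′-bipyridine (bidentate) → 2 donors. Coordination number = 4.
A 4d d⁸ ion has a large crystal-field splitting; square planar leaves the high-energy d_{x²−y²} orbital empty and maximises CFSE.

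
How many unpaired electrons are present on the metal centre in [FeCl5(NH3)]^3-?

Each chloride is −1; ammonia is neutral; balancing the −3 overall charge requires Fe(II).
Group 8 minus oxidation state 2 gives a d⁶ configuration.
The spin state decides the count: Chloride is a weak-field ligand for a first-row metal, so the complex is high-spin.
An octahedral high-spin d⁶ ion is t₂g⁴e_g², giving 4 unpaired electrons.

4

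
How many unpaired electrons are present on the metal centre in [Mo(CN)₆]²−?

Each cyanide is −1; balancing the −2 overall charge requires Mo(IV).
Molybdenum is a group-6 element; Mo(IV) is therefore d².
In an octahedral field the d² configuration is t₂g²e_g⁰ (only one arrangement possible), giving 2 unpaired electrons.

2 unpaired electrons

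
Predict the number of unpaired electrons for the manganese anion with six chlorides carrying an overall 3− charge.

4 unpaired electrons

Each chloride is −1; balancing the −3 overall charge requires Mn(III).
Group 7 minus oxidation state 3 gives a d⁴ configuration.
The spin state decides the count: Chloride is a weak-field ligand for a first-row metal, so the complex is high-spin.
An octahedral high-spin d⁴ ion is t₂g³e_g¹, giving 4 unpaired electrons.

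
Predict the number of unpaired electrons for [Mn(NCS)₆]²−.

3

Each isothiocyanate is −1; balancing the −2 overall charge requires Mn(IV).
Manganese is a group-7 element; Mn(IV) is therefore d³.
In an octahedral field the d³ configuration is t₂g³e_g⁰ (only one arrangement possible), giving 3 unpaired electrons.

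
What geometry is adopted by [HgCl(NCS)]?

linear

Ligand charges: each chloride is −1; each isothiocyanate is −1. With an overall charge of 0 the mercury centre must be in the +2 oxidation state.
Group 12 minus oxidation state 2 gives a d¹⁰ configuration.
With 2 monodentate ligands the coordination number is 2.
A d¹⁰ ion with only two ligands adopts a linear arrangement (sp hybridisation; no CFSE preference).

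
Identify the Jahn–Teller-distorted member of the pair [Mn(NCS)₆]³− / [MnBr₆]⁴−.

[Mn(NCS)₆]³−

[Mn(NCS)₆]³−: Ligand charges: each isothiocyanate is −1. With an overall charge of −3 the manganese centre must be in the +3 oxidation state. Group 7 minus oxidation state 3 gives a d⁴ configuration. Isothiocyanate is a weak-field ligand for a first-row metal, so the complex is high-spin. The t₂g³e_g¹ (high-spin) configuration has an unevenly filled e_g set; the Jahn–Teller theorem predicts a tetragonal distortion (typically axial elongation) to lift the degeneracy.
[MnBr₆]⁴−: Summing ligand charges against the −4 overall charge gives an oxidation state of +2 for manganese. Mn sits in group 7, so the d-electron count is 7 − 2 = 5. Bromide is a weak-field ligand for a first-row metal, so the complex is high-spin. The d⁵ configuration leaves the e_g set evenly filled (or empty) — no strong Jahn–Teller driving force.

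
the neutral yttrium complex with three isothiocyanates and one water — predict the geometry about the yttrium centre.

Summing ligand charges against the 0 overall charge gives an oxidation state of +3 for yttrium.
Yttrium is a group-3 element; Y(III) is therefore d⁰.
Coordination number: 4.
A d⁰ ion has no crystal-field stabilisation preference between square planar and tetrahedral, so four ligands adopt the sterically favoured tetrahedral geometry.

tetrahedral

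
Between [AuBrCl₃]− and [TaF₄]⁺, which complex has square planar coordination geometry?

For [AuBrCl₃]−: Each bromide is −1; each chloride is −1; balancing the −1 overall charge requires Au(III). Au sits in group 11, so the d-electron count is 11 − 3 = 8. A 5d d⁸ ion has a large crystal-field splitting; square planar leaves the high-energy d_{x²−y²} orbital empty and maximises CFSE. → square planar.
For [TaF₄]⁺: Summing ligand charges against the +1 overall charge gives an oxidation state of +5 for tantalum. Tantalum is a group-5 element; Ta(V) is therefore d⁰. A d⁰ ion has no crystal-field stabilisation preference between square planar and tetrahedral, so four ligands adopt the sterically favoured tetrahedral geometry. → tetrahedral.

[AuBrCl₃]−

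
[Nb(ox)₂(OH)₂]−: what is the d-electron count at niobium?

d⁰

Ligand charges: each oxalate is −2; each hydroxide is −1. With an overall charge of −1 the niobium centre must be in the +5 oxidation state.
Group 5 minus oxidation state 5 gives a d⁰ configuration.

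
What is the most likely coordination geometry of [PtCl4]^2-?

square planar

Each chloride is −1; balancing the −2 overall charge requires Pt(II).
Pt sits in group 10, so the d-electron count is 10 − 2 = 8.
With 4 monodentate ligands the coordination number is 4.
A 5d d⁸ ion has a large crystal-field splitting; square planar leaves the high-energy d_{x²−y²} orbital empty and maximises CFSE.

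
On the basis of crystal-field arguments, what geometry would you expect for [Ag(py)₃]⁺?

Summing ligand charges against the +1 overall charge gives an oxidation state of +1 for silver.
Silver is a group-11 element; Ag(I) is therefore d¹⁰.
With 3 monodentate ligands the coordination number is 3.
Three ligands around a d¹⁰ centre minimise repulsion in a trigonal-planar arrangement.

trigonal planar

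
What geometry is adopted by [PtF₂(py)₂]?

square planar

Summing ligand charges against the 0 overall charge gives an oxidation state of +2 for platinum.
Platinum is a group-10 element; Pt(II) is therefore d⁸.
Coordination number: 4.
A 5d d⁸ ion has a large crystal-field splitting; square planar leaves the high-energy d_{x²−y²} orbital empty and maximises CFSE.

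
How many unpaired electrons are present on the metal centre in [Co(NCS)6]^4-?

Summing ligand charges against the −4 overall charge gives an oxidation state of +2 for cobalt.
Group 9 minus oxidation state 2 gives a d⁷ configuration.
The spin state decides the count: Isothiocyanate is a weak-field ligand for a first-row metal, so the complex is high-spin.
An octahedral high-spin d⁷ ion is t₂g⁵e_g², giving 3 unpaired electrons.

3 unpaired electrons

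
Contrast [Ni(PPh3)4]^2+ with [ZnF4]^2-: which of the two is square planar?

[Ni(PPh3)4]^2+

For [Ni(PPh3)4]^2+: Ligand charges: triphenylphosphine is neutral. With an overall charge of +2 the nickel centre must be in the +2 oxidation state. Group 10 minus oxidation state 2 gives a d⁸ configuration. Triphenylphosphine is a strong-field ligand (high in the spectrochemical series). A 3d d⁸ ion with strong-field ligands gains enough CFSE to favour square planar over tetrahedral. → square planar.
For [ZnF4]^2-: Ligand charges: each fluoride is −1. With an overall charge of −2 the zinc centre must be in the +2 oxidation state. Group 12 minus oxidation state 2 gives a d¹⁰ configuration. A d¹⁰ ion has no crystal-field stabilisation preference between square planar and tetrahedral, so four ligands adopt the sterically favoured tetrahedral geometry. → tetrahedral.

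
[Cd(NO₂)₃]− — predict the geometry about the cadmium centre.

Summing ligand charges against the −1 overall charge gives an oxidation state of +2 for cadmium.
Cd sits in group 12, so the d-electron count is 12 − 2 = 10.
With 3 monodentate ligands the coordination number is 3.
Three ligands around a d¹⁰ centre minimise repulsion in a trigonal-planar arrangement.

trigonal planar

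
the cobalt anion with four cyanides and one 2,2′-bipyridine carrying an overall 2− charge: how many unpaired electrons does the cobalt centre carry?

1

Ligand charges: each cyanide is −1; 2,2′-bipyridine is neutral. With an overall charge of −2 the cobalt centre must be in the +2 oxidation state.
Co sits in group 9, so the d-electron count is 9 − 2 = 7.
Counting donor atoms: 4×cyanide (monodentate) → 4 donors; 1×2,2′-bipyridine (bidentate) → 2 donors. Coordination number = 6.
The spin state decides the count: Cyanide is a strong-field ligand (high in the spectrochemical series) for a first-row metal, so the complex is low-spin.
An octahedral low-spin d⁷ ion is t₂g⁶e_g¹, giving 1 unpaired electron.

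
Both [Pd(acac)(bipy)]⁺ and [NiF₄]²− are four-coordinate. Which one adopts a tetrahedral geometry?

For [Pd(acac)(bipy)]⁺: Ligand charges: each acetylacetonate is −1; 2,2′-bipyridine is neutral. With an overall charge of +1 the palladium centre must be in the +2 oxidation state. Group 10 minus oxidation state 2 gives a d⁸ configuration. A 4d d⁸ ion has a large crystal-field splitting; square planar leaves the high-energy d_{x²−y²} orbital empty and maximises CFSE. → square planar.
For [NiF₄]²−: Each fluoride is −1; balancing the −2 overall charge requires Ni(II). Group 10 minus oxidation state 2 gives a d⁸ configuration. Fluoride is a weak-field ligand. With weak-field ligands the CFSE gain from square planar is small, so a 3d d⁸ ion takes the sterically preferred tetrahedral geometry. → tetrahedral.

[NiF₄]²−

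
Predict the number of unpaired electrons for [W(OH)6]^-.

1

Each hydroxide is −1; balancing the −1 overall charge requires W(V).
Group 6 minus oxidation state 5 gives a d¹ configuration.
In an octahedral field the d¹ configuration is t₂g¹e_g⁰ (only one arrangement possible), giving 1 unpaired electron.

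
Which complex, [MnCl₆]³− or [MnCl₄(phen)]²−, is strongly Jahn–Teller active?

[MnCl₆]³−

[MnCl₆]³−: Ligand charges: each chloride is −1. With an overall charge of −3 the manganese centre must be in the +3 oxidation state. Group 7 minus oxidation state 3 gives a d⁴ configuration. Chloride is a weak-field ligand for a first-row metal, so the complex is high-spin. The t₂g³e_g¹ (high-spin) configuration has an unevenly filled e_g set; the Jahn–Teller theorem predicts a tetragonal distortion (typically axial elongation) to lift the degeneracy.
[MnCl₄(phen)]²−: Each chloride is −1; 1,10-phenanthroline is neutral; balancing the −2 overall charge requires Mn(II). Group 7 minus oxidation state 2 gives a d⁵ configuration. Chloride is a weak-field ligand for a first-row metal, so the complex is high-spin. The d⁵ configuration leaves the e_g set evenly filled (or empty) — no strong Jahn–Teller driving force.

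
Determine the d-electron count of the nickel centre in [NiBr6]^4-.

d⁸

Ligand charges: each bromide is −1. With an overall charge of −4 the nickel centre must be in the +2 oxidation state.
Ni sits in group 10, so the d-electron count is 10 − 2 = 8.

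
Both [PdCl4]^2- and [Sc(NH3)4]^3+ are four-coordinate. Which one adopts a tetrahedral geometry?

[Sc(NH3)4]^3+

For [PdCl4]^2-: Summing ligand charges against the −2 overall charge gives an oxidation state of +2 for palladium. Pd sits in group 10, so the d-electron count is 10 − 2 = 8. A 4d d⁸ ion has a large crystal-field splitting; square planar leaves the high-energy d_{x²−y²} orbital empty and maximises CFSE. → square planar.
For [Sc(NH3)4]^3+: Ligand charges: ammonia is neutral. With an overall charge of +3 the scandium centre must be in the +3 oxidation state. Sc sits in group 3, so the d-electron count is 3 − 3 = 0. A d⁰ ion has no crystal-field stabilisation preference between square planar and tetrahedral, so four ligands adopt the sterically favoured tetrahedral geometry. → tetrahedral.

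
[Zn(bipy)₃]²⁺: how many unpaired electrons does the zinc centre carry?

0 unpaired electrons

Summing ligand charges against the +2 overall charge gives an oxidation state of +2 for zinc.
Zinc is a group-12 element; Zn(II) is therefore d¹⁰.
Counting donor atoms: 3×2,2′-bipyridine (bidentate) → 6 donors. Coordination number = 6.
In an octahedral field the d¹⁰ configuration is t₂g⁶e_g⁴, giving 0 unpaired electrons.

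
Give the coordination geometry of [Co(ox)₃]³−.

Ligand charges: each oxalate is −2. With an overall charge of −3 the cobalt centre must be in the +3 oxidation state.
Co sits in group 9, so the d-electron count is 9 − 3 = 6.
Counting donor atoms: 3×oxalate (bidentate) → 6 donors. Coordination number = 6.
Six donors around a single metal centre give an octahedral coordination sphere.

octahedral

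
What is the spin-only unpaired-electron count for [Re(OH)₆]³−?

2

Each hydroxide is −1; balancing the −3 overall charge requires Re(III).
Re sits in group 7, so the d-electron count is 7 − 3 = 4.
The spin state decides the count: a 5d ion has a large Δₒ and is invariably low-spin.
An octahedral low-spin d⁴ ion is t₂g⁴e_g⁰, giving 2 unpaired electrons.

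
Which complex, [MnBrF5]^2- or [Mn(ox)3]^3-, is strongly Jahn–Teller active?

[Mn(ox)3]^3-

[MnBrF5]^2-: Summing ligand charges against the −2 overall charge gives an oxidation state of +4 for manganese. Mn sits in group 7, so the d-electron count is 7 − 4 = 3. The d³ configuration leaves the e_g set evenly filled (or empty) — no strong Jahn–Teller driving force.
[Mn(ox)3]^3-: Each oxalate is −2; balancing the −3 overall charge requires Mn(III). Manganese is a group-7 element; Mn(III) is therefore d⁴. Oxalate is a weak-field ligand for a first-row metal, so the complex is high-spin. The t₂g³e_g¹ (high-spin) configuration has an unevenly filled e_g set; the Jahn–Teller theorem predicts a tetragonal distortion (typically axial elongation) to lift the degeneracy.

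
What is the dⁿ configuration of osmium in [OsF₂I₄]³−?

Ligand charges: each fluoride is −1; each iodide is −1. With an overall charge of −3 the osmium centre must be in the +3 oxidation state.
Osmium is a group-8 element; Os(III) is therefore d⁵.

d⁵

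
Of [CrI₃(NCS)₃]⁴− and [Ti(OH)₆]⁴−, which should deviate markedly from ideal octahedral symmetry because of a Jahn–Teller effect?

[CrI₃(NCS)₃]⁴−: Summing ligand charges against the −4 overall charge gives an oxidation state of +2 for chromium. Group 6 minus oxidation state 2 gives a d⁴ configuration. Iodide and isothiocyanate are weak-field ligands for a first-row metal, so the complex is high-spin. The t₂g³e_g¹ (high-spin) configuration has an unevenly filled e_g set; the Jahn–Teller theorem predicts a tetragonal distortion (typically axial elongation) to lift the degeneracy.
[Ti(OH)₆]⁴−: Summing ligand charges against the −4 overall charge gives an oxidation state of +2 for titanium. Group 4 minus oxidation state 2 gives a d² configuration. The d² configuration leaves the e_g set evenly filled (or empty) — no strong Jahn–Teller driving force.

[CrI₃(NCS)₃]⁴−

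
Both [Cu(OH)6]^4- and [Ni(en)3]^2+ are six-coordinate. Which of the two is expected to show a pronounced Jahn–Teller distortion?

[Cu(OH)6]^4-

[Cu(OH)6]^4-: Summing ligand charges against the −4 overall charge gives an oxidation state of +2 for copper. Cu sits in group 11, so the d-electron count is 11 − 2 = 9. The t₂g⁶e_g³ configuration has an unevenly filled e_g set; the Jahn–Teller theorem predicts a tetragonal distortion (typically axial elongation) to lift the degeneracy.
[Ni(en)3]^2+: Summing ligand charges against the +2 overall charge gives an oxidation state of +2 for nickel. Nickel is a group-10 element; Ni(II) is therefore d⁸. The d⁸ configuration leaves the e_g set evenly filled (or empty) — no strong Jahn–Teller driving force.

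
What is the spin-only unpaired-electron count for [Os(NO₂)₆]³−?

1 unpaired electron

Each nitro (N-bound nitrite) is −1; balancing the −3 overall charge requires Os(III).
Osmium is a group-8 element; Os(III) is therefore d⁵.
The spin state decides the count: a 5d ion has a large Δₒ and is invariably low-spin.
An octahedral low-spin d⁵ ion is t₂g⁵e_g⁰, giving 1 unpaired electron.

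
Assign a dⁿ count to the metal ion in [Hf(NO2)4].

Summing ligand charges against the 0 overall charge gives an oxidation state of +4 for hafnium.
Group 4 minus oxidation state 4 gives a d⁰ configuration.

d⁰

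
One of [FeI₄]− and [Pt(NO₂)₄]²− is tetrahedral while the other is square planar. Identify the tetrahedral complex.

[FeI₄]−

For [FeI₄]−: Summing ligand charges against the −1 overall charge gives an oxidation state of +3 for iron. Fe sits in group 8, so the d-electron count is 8 − 3 = 5. A high-spin d⁵ ion has zero CFSE in either geometry, so four ligands adopt the sterically favoured tetrahedral geometry. → tetrahedral.
For [Pt(NO₂)₄]²−: Summing ligand charges against the −2 overall charge gives an oxidation state of +2 for platinum. Group 10 minus oxidation state 2 gives a d⁸ configuration. A 5d d⁸ ion has a large crystal-field splitting; square planar leaves the high-energy d_{x²−y²} orbital empty and maximises CFSE. → square planar.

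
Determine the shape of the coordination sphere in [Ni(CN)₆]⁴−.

Each cyanide is −1; balancing the −4 overall charge requires Ni(II).
Nickel is a group-10 element; Ni(II) is therefore d⁸.
With 6 monodentate ligands the coordination number is 6.
Six donors around a single metal centre give an octahedral coordination sphere.

octahedral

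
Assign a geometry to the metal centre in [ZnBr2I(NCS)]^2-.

tetrahedral

Summing ligand charges against the −2 overall charge gives an oxidation state of +2 for zinc.
Zinc is a group-12 element; Zn(II) is therefore d¹⁰.
With 4 monodentate ligands the coordination number is 4.
A d¹⁰ ion has no crystal-field stabilisation preference between square planar and tetrahedral, so four ligands adopt the sterically favoured tetrahedral geometry.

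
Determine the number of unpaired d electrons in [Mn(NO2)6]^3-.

2 unpaired electrons

Ligand charges: each nitro (N-bound nitrite) is −1. With an overall charge of −3 the manganese centre must be in the +3 oxidation state.
Manganese is a group-7 element; Mn(III) is therefore d⁴.
The spin state decides the count: Nitro (N-bound nitrite) is a strong-field ligand (high in the spectrochemical series) for a first-row metal, so the complex is low-spin.
An octahedral low-spin d⁴ ion is t₂g⁴e_g⁰, giving 2 unpaired electrons.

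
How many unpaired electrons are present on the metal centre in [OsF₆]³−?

1 unpaired electron

Each fluoride is −1; balancing the −3 overall charge requires Os(III).
Group 8 minus oxidation state 3 gives a d⁵ configuration.
The spin state decides the count: a 5d ion has a large Δₒ and is invariably low-spin.
An octahedral low-spin d⁵ ion is t₂g⁵e_g⁰, giving 1 unpaired electron.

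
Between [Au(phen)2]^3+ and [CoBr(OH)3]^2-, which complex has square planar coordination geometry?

For [Au(phen)2]^3+: Ligand charges: 1,10-phenanthroline is neutral. With an overall charge of +3 the gold centre must be in the +3 oxidation state. Au sits in group 11, so the d-electron count is 11 − 3 = 8. A 5d d⁸ ion has a large crystal-field splitting; square planar leaves the high-energy d_{x²−y²} orbital empty and maximises CFSE. → square planar.
For [CoBr(OH)3]^2-: Each bromide is −1; each hydroxide is −1; balancing the −2 overall charge requires Co(II). Group 9 minus oxidation state 2 gives a d⁷ configuration. For a high-spin 3d d⁷ ion with weak-field ligands the small Δₜ gives little square-planar CFSE advantage, so four ligands adopt the sterically favoured tetrahedral geometry. → tetrahedral.

[Au(phen)2]^3+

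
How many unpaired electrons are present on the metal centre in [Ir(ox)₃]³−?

0 unpaired electrons

Ligand charges: each oxalate is −2. With an overall charge of −3 the iridium centre must be in the +3 oxidation state.
Iridium is a group-9 element; Ir(III) is therefore d⁶.
Counting donor atoms: 3×oxalate (bidentate) → 6 donors. Coordination number = 6.
The spin state decides the count: a 5d ion has a large Δₒ and is invariably low-spin.
An octahedral low-spin d⁶ ion is t₂g⁶e_g⁰, giving 0 unpaired electrons.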